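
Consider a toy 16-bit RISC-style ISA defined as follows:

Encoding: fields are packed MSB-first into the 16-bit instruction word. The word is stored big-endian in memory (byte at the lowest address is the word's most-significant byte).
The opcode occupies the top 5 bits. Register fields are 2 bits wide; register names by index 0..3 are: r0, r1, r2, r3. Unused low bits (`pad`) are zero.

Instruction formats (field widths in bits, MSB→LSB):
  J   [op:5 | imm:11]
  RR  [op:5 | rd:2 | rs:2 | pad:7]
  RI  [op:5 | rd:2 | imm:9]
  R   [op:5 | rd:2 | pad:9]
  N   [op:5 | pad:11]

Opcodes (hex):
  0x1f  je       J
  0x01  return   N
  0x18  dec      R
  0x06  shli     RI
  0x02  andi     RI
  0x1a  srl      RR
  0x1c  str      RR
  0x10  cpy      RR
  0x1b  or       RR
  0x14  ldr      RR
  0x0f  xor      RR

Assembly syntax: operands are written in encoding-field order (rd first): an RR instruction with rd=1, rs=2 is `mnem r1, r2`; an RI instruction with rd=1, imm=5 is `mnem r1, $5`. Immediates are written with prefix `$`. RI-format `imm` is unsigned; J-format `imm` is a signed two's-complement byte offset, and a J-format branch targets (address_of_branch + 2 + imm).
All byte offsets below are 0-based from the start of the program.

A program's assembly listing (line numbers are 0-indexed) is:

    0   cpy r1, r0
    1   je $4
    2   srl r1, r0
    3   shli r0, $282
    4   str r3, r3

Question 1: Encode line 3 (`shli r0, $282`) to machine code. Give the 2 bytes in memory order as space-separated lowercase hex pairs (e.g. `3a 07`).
31 1a

3. shli fields op=0x6:5|rd=0:2|imm=282:9 → word 311ah → 31 1a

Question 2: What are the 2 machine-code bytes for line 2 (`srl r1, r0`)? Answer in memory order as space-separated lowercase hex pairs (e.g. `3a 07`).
line 2 (srl): pack op=0x1a:5|rd=1:2|rs=0:2|pad=0:7 = 0xd200; big→ d2 00

d2 00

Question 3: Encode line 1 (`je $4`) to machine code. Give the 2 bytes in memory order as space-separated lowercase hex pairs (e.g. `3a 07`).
1. je fields op=0x1f:5|imm=4:11 → word f804h → f8 04

f8 04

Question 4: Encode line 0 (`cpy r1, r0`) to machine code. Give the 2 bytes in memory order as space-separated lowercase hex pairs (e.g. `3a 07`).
82 00

L0: cpy op=0x10:5|rd=1:2|rs=0:2|pad=0:7 ⇒ 0x8200 ⇒ big 82 00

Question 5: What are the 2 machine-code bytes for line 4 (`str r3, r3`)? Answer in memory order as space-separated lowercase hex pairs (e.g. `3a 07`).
e7 80

4. str fields op=0x1c:5|rd=3:2|rs=3:2|pad=0:7 → word e780h → e7 80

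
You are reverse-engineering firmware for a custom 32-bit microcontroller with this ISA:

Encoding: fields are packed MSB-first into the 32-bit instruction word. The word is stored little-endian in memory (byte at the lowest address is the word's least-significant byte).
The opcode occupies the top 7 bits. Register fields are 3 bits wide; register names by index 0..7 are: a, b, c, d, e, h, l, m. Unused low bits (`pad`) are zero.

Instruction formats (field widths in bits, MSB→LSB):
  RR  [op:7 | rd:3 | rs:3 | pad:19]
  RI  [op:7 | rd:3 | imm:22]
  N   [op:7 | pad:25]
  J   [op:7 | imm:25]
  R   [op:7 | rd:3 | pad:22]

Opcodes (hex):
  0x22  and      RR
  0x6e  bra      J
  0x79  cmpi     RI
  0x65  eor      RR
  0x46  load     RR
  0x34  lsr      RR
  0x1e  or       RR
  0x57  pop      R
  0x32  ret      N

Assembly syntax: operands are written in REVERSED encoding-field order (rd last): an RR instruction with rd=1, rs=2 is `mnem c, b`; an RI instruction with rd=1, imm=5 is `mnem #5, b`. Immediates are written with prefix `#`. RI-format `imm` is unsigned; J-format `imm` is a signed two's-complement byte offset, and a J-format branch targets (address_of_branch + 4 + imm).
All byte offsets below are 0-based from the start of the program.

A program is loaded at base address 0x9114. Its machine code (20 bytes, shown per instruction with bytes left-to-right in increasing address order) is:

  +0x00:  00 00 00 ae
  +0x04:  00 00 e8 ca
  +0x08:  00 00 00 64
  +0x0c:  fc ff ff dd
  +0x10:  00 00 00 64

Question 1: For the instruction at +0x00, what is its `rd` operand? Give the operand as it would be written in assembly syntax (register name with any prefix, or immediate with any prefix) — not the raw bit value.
off 0x00: read 00 00 00 ae as little → 0xae000000
  opcode bits[31:25]=0x57: pop/R
  rd: (w>>22)&0x7=0x0 → a

a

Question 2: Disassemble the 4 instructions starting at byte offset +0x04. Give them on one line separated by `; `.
@+04  little-endian(00 00 e8 ca) = 0xcae80000
  opcode bits[31:25]=0x65: eor/RR
  [24:22] rd=3 = d
  [21:19] rs=5 = h
@+08  little-endian(00 00 00 64) = 0x64000000
  opcode bits[31:25]=0x32: ret/N
@+0c  little-endian(fc ff ff dd) = 0xddfffffc
  opcode bits[31:25]=0x6e: bra/J
  [24:0] imm=33554428 (s25→-4) = #-4
@+10  little-endian(00 00 00 64) = 0x64000000
  opcode bits[31:25]=0x32: ret/N

eor h, d; ret; bra #-4; ret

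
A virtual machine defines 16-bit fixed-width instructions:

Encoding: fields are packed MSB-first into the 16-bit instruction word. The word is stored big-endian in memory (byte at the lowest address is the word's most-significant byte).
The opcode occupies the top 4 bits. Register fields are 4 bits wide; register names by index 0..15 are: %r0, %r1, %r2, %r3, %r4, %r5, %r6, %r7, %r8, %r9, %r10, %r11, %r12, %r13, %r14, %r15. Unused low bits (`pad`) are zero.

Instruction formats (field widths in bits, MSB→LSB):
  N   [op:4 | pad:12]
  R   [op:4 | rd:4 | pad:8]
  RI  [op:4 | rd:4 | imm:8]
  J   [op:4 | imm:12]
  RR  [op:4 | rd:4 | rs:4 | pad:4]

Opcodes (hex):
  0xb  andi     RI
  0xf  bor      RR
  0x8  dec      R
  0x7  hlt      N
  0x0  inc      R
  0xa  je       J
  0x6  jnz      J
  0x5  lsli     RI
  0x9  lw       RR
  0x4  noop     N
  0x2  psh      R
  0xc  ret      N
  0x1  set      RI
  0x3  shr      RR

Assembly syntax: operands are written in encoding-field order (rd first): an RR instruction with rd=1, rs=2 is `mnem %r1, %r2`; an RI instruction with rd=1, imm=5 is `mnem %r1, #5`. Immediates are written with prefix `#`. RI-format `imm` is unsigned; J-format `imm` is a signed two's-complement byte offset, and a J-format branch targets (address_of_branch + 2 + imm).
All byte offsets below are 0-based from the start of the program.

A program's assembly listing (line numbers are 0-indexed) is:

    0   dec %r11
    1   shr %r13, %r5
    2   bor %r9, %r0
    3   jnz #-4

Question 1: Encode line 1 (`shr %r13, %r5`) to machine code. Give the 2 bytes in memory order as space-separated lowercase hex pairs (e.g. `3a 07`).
3d 50

L1: shr op=0x3:4|rd=13:4|rs=5:4|pad=0:4 ⇒ 0x3d50 ⇒ big 3d 50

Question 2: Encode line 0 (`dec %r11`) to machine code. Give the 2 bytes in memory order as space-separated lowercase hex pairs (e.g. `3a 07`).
8b 00

L0: dec op=0x8:4|rd=11:4|pad=0:8 ⇒ 0x8b00 ⇒ big 8b 00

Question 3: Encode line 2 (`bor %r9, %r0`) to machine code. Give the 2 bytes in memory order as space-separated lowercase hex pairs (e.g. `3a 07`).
f9 00

L2: bor op=0xf:4|rd=9:4|rs=0:4|pad=0:4 ⇒ 0xf900 ⇒ big f9 00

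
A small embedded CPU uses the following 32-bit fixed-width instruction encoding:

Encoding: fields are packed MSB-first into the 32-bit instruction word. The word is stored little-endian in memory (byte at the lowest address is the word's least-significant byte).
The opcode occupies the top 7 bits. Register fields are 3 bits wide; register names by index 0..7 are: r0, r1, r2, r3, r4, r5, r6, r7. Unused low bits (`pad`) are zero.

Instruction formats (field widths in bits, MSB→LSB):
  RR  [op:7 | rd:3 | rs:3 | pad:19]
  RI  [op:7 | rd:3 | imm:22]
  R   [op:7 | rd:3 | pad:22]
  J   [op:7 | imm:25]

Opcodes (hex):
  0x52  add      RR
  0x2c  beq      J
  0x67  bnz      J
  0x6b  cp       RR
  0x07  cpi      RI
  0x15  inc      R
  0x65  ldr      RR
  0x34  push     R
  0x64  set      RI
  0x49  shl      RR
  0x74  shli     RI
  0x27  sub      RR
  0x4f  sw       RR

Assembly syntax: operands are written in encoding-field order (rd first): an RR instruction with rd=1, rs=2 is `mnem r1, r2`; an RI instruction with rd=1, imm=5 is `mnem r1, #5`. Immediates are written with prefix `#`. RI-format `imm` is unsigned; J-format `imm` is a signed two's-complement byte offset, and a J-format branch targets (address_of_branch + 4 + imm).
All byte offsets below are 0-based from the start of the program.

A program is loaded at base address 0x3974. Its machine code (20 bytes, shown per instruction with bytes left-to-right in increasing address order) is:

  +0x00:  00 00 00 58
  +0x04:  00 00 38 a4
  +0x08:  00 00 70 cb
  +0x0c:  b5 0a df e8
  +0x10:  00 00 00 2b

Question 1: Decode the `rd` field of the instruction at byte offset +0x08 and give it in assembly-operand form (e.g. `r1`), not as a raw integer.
r5

[08] 00 00 70 cb → 0xcb700000
  opcode bits[31:25]=0x65: ldr/RR
  rd@[24:22]=0x5 ⇒ r5
  rs@[21:19]=0x6 ⇒ r6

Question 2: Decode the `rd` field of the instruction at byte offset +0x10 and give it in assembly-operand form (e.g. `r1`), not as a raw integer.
off 0x10: read 00 00 00 2b as little → 0x2b000000
  op=0x2b000000>>25=0x15 ⇒ inc (R)
  rd@[24:22]=0x4 ⇒ r4

r4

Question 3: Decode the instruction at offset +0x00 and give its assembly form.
beq #0

off 0x00: read 00 00 00 58 as little → 0x58000000
  opcode bits[31:25]=0x2c: beq/J
  imm: (w>>0)&0x1ffffff=0x0 → #0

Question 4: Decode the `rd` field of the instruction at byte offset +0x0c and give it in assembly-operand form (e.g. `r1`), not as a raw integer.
r3

[0c] b5 0a df e8 → 0xe8df0ab5
  op=0xe8df0ab5>>25=0x74 ⇒ shli (RI)
  [24:22] rd=3 = r3
  [21:0] imm=2034357 = #2034357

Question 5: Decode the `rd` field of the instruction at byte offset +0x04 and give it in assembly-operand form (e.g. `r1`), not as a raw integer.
r0

@+04  little-endian(00 00 38 a4) = 0xa4380000
  opcode bits[31:25]=0x52: add/RR
  [24:22] rd=0 = r0
  [21:19] rs=7 = r7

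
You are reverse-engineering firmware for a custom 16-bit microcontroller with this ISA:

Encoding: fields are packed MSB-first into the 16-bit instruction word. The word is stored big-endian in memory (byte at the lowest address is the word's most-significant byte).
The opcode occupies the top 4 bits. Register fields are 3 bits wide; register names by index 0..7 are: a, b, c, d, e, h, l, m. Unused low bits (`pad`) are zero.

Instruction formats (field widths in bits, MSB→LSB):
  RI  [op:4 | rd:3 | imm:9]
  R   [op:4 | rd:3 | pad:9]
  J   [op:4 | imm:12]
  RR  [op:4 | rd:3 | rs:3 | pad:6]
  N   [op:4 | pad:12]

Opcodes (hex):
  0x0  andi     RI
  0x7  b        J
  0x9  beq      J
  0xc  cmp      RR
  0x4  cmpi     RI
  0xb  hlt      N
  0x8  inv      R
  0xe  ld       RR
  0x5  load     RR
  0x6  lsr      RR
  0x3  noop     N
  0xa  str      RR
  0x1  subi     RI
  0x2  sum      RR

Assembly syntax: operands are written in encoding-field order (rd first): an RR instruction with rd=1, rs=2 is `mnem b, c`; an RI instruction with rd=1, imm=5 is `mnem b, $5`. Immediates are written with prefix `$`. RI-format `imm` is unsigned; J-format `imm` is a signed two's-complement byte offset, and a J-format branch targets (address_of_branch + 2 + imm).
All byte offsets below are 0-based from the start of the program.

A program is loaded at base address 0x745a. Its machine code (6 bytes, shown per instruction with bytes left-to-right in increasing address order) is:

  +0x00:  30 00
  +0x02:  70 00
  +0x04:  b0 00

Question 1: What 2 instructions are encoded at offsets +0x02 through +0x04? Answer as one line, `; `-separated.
b $0; hlt

off 0x02: read 70 00 as big → 0x7000
  op=0x7000>>12=0x7 ⇒ b (J)
  imm@[11:0]=0x0 ⇒ $0
off 0x04: read b0 00 as big → 0xb000
  op=0xb000>>12=0xb ⇒ hlt (N)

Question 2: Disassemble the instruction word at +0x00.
noop

@+00  big-endian(30 00) = 0x3000
  op=0x3000>>12=0x3 ⇒ noop (N)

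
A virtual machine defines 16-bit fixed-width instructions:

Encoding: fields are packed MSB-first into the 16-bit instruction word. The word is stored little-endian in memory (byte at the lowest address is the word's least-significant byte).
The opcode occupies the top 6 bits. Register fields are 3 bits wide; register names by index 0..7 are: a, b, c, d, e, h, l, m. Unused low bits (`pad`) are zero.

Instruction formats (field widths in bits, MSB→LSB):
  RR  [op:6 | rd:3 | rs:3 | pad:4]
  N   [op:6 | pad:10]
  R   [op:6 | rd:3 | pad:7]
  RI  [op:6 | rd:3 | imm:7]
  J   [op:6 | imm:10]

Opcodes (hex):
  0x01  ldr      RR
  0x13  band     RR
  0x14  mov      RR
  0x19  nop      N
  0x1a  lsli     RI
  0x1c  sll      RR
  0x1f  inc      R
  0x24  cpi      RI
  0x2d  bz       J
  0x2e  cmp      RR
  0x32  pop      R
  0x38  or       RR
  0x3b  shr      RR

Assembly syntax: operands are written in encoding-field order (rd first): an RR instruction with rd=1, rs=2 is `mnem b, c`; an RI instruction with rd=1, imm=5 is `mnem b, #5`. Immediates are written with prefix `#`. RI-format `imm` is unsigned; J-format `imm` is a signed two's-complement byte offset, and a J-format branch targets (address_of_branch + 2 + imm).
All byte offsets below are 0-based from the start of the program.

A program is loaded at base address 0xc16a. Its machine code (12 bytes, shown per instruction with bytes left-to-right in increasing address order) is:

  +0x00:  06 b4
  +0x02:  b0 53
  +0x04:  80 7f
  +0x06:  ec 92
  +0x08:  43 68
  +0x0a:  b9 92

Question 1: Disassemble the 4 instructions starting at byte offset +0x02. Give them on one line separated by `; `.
off 0x02: read b0 53 as little → 0x53b0
  top 6b → 0x14 → mov [RR]
  [9:7] rd=7 = m
  [6:4] rs=3 = d
off 0x04: read 80 7f as little → 0x7f80
  top 6b → 0x1f → inc [R]
  [9:7] rd=7 = m
off 0x06: read ec 92 as little → 0x92ec
  top 6b → 0x24 → cpi [RI]
  [9:7] rd=5 = h
  [6:0] imm=108 = #108
off 0x08: read 43 68 as little → 0x6843
  top 6b → 0x1a → lsli [RI]
  [9:7] rd=0 = a
  [6:0] imm=67 = #67

mov m, d; inc m; cpi h, #108; lsli a, #67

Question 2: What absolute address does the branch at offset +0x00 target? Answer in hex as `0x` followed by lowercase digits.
@+00  little-endian(06 b4) = 0xb406
  opcode bits[15:10]=0x2d: bz/J
  imm: (w>>0)&0x3ff=0x6 → #6
  target = base 0xc16a + off 0x00 + 2 + imm 6 = 0xc172

0xc172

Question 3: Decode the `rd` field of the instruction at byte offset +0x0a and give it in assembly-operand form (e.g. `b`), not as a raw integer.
[0a] b9 92 → 0x92b9
  opcode bits[15:10]=0x24: cpi/RI
  [9:7] rd=5 = h
  [6:0] imm=57 = #57

h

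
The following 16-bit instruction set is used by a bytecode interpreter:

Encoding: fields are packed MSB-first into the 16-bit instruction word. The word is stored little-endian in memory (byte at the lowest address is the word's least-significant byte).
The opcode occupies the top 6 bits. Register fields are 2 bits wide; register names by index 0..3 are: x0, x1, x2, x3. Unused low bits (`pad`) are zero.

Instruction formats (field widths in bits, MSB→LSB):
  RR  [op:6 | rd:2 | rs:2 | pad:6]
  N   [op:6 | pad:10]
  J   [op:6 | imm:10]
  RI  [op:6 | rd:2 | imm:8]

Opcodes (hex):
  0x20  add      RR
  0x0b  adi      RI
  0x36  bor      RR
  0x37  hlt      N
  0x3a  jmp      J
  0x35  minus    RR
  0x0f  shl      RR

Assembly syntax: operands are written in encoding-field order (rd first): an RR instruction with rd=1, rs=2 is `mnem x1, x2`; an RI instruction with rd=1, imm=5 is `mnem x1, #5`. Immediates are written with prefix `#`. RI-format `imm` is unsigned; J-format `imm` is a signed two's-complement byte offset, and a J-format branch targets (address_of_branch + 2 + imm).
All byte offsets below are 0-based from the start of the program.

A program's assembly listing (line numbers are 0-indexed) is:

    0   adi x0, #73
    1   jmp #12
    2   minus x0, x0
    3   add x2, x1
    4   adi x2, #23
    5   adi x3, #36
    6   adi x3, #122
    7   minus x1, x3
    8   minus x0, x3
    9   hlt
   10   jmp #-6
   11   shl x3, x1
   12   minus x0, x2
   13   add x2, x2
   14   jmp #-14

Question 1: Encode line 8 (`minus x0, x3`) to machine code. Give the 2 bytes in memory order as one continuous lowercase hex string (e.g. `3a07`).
8. minus fields op=0x35:6|rd=0:2|rs=3:2|pad=0:6 → word d4c0h → c0 d4

c0d4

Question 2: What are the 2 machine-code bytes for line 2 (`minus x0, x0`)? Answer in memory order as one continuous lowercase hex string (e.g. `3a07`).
line 2 (minus): pack op=0x35:6|rd=0:2|rs=0:2|pad=0:6 = 0xd400; little→ 00 d4

00d4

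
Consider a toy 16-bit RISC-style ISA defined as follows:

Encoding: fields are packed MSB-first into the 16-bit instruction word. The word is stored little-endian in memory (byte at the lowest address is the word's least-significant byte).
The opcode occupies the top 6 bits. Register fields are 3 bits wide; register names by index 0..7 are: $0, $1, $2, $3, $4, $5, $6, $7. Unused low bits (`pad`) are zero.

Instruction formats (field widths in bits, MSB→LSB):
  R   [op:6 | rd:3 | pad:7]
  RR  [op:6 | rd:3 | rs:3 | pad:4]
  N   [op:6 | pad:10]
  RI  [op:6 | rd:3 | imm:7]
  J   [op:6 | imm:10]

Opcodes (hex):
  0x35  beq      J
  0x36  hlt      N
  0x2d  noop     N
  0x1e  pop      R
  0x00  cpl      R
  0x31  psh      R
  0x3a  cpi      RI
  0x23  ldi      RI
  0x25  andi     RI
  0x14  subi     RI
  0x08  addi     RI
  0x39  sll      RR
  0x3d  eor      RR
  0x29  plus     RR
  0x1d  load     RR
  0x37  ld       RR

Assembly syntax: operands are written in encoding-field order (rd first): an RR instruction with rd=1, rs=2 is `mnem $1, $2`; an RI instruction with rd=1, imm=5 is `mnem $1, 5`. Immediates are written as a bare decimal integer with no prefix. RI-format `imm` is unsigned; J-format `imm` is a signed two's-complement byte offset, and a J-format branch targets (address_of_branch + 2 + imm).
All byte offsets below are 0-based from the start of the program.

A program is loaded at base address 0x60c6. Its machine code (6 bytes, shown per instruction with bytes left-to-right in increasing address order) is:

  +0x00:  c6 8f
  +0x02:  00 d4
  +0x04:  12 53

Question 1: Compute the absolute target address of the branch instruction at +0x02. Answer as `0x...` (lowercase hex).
+0x02: 00 d4 ⇒ word 0xd400 (little)
  top 6b → 0x35 → beq [J]
  imm@[9:0]=0x0 ⇒ 0
  target = base 0x60c6 + off 0x02 + 2 + imm 0 = 0x60ca

0x60ca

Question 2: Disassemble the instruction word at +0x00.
ldi $7, 70

@+00  little-endian(c6 8f) = 0x8fc6
  top 6b → 0x23 → ldi [RI]
  rd@[9:7]=0x7 ⇒ $7
  imm@[6:0]=0x46 ⇒ 70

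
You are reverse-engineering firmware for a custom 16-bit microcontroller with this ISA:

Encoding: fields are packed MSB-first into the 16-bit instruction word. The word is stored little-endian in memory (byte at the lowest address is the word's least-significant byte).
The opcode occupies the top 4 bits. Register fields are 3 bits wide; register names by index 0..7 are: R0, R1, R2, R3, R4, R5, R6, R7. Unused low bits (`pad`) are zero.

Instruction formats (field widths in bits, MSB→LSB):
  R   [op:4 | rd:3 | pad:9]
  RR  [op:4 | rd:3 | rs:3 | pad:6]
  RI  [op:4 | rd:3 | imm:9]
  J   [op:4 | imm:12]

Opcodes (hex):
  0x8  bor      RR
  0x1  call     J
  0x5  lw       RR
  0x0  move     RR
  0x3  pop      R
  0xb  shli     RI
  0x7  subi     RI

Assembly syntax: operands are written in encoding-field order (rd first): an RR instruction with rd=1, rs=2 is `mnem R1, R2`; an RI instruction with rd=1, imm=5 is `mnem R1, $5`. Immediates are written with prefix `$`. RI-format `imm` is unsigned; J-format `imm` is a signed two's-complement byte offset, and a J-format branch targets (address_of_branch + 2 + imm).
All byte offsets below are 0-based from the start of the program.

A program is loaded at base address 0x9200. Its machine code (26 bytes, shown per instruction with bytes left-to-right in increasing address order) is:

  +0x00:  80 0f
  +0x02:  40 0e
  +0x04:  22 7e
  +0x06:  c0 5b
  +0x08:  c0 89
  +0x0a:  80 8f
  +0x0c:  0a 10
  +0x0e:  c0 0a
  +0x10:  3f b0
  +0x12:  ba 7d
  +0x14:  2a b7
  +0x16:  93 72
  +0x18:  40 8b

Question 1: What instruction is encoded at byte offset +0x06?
+0x06: c0 5b ⇒ word 0x5bc0 (little)
  op=0x5bc0>>12=0x5 ⇒ lw (RR)
  rd@[11:9]=0x5 ⇒ R5
  rs@[8:6]=0x7 ⇒ R7

lw R5, R7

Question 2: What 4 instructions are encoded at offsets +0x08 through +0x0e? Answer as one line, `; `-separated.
off 0x08: read c0 89 as little → 0x89c0
  op=0x89c0>>12=0x8 ⇒ bor (RR)
  [11:9] rd=4 = R4
  [8:6] rs=7 = R7
off 0x0a: read 80 8f as little → 0x8f80
  op=0x8f80>>12=0x8 ⇒ bor (RR)
  [11:9] rd=7 = R7
  [8:6] rs=6 = R6
off 0x0c: read 0a 10 as little → 0x100a
  op=0x100a>>12=0x1 ⇒ call (J)
  [11:0] imm=10 = $10
off 0x0e: read c0 0a as little → 0x0ac0
  op=0x0ac0>>12=0x0 ⇒ move (RR)
  [11:9] rd=5 = R5
  [8:6] rs=3 = R3

bor R4, R7; bor R7, R6; call $10; move R5, R3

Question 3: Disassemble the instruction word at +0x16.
subi R1, $147

@+16  little-endian(93 72) = 0x7293
  opcode bits[15:12]=0x7: subi/RI
  rd: (w>>9)&0x7=0x1 → R1
  imm: (w>>0)&0x1ff=0x93 → $147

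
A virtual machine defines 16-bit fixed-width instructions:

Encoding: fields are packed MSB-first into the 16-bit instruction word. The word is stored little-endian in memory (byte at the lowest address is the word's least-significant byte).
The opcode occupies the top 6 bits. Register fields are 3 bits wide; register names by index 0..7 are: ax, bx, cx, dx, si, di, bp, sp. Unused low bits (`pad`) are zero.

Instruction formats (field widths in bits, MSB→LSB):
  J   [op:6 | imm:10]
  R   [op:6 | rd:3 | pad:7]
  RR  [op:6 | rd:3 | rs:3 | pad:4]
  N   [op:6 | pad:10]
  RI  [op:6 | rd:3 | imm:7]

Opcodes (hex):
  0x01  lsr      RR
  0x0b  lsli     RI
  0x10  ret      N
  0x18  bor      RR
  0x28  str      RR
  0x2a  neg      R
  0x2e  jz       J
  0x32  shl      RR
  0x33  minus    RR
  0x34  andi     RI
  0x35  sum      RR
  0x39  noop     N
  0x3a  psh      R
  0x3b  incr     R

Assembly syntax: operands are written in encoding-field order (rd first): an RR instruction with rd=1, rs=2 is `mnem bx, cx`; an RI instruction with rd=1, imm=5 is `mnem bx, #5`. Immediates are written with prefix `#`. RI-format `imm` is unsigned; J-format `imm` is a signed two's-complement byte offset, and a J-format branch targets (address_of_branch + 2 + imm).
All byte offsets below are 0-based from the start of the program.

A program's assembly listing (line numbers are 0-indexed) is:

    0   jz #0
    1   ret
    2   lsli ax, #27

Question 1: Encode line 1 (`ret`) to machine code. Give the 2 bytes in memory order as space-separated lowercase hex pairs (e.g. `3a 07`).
1. ret fields op=0x10:6|pad=0:10 → word 4000h → 00 40

00 40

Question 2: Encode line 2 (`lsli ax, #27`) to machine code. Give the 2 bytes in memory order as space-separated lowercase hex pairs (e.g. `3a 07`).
L2: lsli op=0xb:6|rd=0:3|imm=27:7 ⇒ 0x2c1b ⇒ little 1b 2c

1b 2c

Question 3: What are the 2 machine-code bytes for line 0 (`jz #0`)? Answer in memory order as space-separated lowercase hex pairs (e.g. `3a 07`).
00 b8

0. jz fields op=0x2e:6|imm=0:10 → word b800h → 00 b8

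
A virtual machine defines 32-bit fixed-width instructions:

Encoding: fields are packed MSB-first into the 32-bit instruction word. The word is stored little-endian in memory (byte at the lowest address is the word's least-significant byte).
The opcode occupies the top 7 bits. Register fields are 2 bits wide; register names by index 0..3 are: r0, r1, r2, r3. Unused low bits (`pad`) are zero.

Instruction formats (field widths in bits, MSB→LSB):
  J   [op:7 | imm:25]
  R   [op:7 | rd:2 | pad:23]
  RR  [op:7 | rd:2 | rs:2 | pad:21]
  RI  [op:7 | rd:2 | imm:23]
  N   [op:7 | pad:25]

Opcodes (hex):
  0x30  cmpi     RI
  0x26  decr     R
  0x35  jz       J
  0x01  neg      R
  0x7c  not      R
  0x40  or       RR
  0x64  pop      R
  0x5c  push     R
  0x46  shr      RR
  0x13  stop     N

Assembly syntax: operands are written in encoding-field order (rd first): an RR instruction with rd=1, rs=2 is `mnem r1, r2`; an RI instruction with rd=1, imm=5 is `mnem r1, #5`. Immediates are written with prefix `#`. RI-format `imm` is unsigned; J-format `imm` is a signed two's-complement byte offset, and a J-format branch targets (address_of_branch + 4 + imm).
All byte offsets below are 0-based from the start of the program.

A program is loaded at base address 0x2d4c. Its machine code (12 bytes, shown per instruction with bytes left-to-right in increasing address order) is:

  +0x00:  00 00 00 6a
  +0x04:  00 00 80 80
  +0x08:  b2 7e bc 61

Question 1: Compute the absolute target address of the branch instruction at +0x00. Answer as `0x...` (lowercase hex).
0x2d50

@+00  little-endian(00 00 00 6a) = 0x6a000000
  op=0x6a000000>>25=0x35 ⇒ jz (J)
  imm@[24:0]=0x0 ⇒ #0
  target = base 0x2d4c + off 0x00 + 4 + imm 0 = 0x2d50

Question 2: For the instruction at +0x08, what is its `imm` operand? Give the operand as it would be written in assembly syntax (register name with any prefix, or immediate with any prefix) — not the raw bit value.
off 0x08: read b2 7e bc 61 as little → 0x61bc7eb2
  opcode bits[31:25]=0x30: cmpi/RI
  [24:23] rd=3 = r3
  [22:0] imm=3964594 = #3964594

#3964594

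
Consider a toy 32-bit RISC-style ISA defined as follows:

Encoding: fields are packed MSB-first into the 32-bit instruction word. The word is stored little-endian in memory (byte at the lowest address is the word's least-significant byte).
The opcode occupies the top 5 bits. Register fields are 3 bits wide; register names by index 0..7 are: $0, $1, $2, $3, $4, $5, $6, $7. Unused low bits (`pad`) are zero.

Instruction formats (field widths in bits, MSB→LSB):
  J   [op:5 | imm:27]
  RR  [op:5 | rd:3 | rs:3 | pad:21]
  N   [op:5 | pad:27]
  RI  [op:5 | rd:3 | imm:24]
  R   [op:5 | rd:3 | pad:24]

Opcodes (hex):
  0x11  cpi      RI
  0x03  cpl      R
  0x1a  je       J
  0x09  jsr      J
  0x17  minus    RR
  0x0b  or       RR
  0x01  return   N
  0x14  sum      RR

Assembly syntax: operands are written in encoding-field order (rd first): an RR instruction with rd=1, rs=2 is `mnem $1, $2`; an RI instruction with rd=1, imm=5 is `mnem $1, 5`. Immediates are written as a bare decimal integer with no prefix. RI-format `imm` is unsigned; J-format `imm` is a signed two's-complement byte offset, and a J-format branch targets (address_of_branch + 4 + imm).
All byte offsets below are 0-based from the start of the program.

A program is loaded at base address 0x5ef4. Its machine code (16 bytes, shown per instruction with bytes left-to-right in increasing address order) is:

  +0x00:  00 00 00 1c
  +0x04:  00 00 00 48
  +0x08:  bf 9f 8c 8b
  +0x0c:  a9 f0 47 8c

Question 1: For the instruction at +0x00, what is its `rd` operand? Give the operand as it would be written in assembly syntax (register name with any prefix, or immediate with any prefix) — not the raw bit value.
+0x00: 00 00 00 1c ⇒ word 0x1c000000 (little)
  op=0x1c000000>>27=0x3 ⇒ cpl (R)
  rd: (w>>24)&0x7=0x4 → $4

$4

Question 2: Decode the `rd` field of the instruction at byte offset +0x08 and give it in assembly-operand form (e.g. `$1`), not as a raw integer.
$3

[08] bf 9f 8c 8b → 0x8b8c9fbf
  opcode bits[31:27]=0x11: cpi/RI
  [26:24] rd=3 = $3
  [23:0] imm=9215935 = 9215935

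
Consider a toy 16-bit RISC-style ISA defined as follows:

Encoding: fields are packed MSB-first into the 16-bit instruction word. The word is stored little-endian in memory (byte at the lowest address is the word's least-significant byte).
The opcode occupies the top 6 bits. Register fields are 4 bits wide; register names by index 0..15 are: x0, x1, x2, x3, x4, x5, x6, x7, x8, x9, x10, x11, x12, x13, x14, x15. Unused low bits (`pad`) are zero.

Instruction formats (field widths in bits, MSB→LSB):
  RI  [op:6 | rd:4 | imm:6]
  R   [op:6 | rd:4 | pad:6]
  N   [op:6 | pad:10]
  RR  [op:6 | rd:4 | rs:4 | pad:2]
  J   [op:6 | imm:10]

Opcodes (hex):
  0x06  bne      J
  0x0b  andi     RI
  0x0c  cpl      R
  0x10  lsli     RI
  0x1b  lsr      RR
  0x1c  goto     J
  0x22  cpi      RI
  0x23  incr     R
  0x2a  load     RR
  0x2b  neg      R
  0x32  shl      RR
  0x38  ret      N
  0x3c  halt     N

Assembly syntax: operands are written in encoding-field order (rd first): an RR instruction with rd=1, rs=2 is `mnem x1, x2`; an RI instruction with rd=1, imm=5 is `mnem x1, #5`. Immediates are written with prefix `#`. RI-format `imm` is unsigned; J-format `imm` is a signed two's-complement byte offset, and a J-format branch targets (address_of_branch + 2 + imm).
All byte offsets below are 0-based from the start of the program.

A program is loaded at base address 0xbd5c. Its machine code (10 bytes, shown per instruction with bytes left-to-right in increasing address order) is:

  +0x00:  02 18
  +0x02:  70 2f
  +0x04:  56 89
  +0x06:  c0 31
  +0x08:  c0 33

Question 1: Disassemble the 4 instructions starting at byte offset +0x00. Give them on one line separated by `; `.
bne #2; andi x13, #48; cpi x5, #22; cpl x7

[00] 02 18 → 0x1802
  top 6b → 0x6 → bne [J]
  [9:0] imm=2 = #2
[02] 70 2f → 0x2f70
  top 6b → 0xb → andi [RI]
  [9:6] rd=13 = x13
  [5:0] imm=48 = #48
[04] 56 89 → 0x8956
  top 6b → 0x22 → cpi [RI]
  [9:6] rd=5 = x5
  [5:0] imm=22 = #22
[06] c0 31 → 0x31c0
  top 6b → 0xc → cpl [R]
  [9:6] rd=7 = x7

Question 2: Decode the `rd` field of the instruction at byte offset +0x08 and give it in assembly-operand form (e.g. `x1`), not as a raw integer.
x15

@+08  little-endian(c0 33) = 0x33c0
  top 6b → 0xc → cpl [R]
  rd: (w>>6)&0xf=0xf → x15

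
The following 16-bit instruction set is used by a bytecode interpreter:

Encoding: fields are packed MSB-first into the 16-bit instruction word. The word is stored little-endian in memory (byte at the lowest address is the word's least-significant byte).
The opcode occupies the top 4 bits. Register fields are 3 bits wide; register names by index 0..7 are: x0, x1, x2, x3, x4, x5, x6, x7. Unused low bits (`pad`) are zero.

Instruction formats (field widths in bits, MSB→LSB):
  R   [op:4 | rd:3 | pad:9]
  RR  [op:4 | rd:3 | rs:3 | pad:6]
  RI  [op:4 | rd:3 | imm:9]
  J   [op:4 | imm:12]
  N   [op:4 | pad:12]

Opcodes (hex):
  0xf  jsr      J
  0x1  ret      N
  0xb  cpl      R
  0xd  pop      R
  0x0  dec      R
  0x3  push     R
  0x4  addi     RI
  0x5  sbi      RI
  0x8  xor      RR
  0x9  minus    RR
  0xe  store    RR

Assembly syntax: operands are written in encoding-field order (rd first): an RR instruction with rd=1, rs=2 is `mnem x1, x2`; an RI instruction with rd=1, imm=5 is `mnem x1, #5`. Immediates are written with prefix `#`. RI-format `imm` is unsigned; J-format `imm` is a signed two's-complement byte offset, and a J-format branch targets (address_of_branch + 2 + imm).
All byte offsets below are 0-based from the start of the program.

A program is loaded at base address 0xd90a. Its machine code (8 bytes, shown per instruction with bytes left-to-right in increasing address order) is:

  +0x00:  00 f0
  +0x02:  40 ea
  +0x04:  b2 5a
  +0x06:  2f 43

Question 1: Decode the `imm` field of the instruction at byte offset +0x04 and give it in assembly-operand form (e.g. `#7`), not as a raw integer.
#178

[04] b2 5a → 0x5ab2
  op=0x5ab2>>12=0x5 ⇒ sbi (RI)
  [11:9] rd=5 = x5
  [8:0] imm=178 = #178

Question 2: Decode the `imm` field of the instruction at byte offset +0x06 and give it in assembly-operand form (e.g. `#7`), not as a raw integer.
@+06  little-endian(2f 43) = 0x432f
  op=0x432f>>12=0x4 ⇒ addi (RI)
  [11:9] rd=1 = x1
  [8:0] imm=303 = #303

#303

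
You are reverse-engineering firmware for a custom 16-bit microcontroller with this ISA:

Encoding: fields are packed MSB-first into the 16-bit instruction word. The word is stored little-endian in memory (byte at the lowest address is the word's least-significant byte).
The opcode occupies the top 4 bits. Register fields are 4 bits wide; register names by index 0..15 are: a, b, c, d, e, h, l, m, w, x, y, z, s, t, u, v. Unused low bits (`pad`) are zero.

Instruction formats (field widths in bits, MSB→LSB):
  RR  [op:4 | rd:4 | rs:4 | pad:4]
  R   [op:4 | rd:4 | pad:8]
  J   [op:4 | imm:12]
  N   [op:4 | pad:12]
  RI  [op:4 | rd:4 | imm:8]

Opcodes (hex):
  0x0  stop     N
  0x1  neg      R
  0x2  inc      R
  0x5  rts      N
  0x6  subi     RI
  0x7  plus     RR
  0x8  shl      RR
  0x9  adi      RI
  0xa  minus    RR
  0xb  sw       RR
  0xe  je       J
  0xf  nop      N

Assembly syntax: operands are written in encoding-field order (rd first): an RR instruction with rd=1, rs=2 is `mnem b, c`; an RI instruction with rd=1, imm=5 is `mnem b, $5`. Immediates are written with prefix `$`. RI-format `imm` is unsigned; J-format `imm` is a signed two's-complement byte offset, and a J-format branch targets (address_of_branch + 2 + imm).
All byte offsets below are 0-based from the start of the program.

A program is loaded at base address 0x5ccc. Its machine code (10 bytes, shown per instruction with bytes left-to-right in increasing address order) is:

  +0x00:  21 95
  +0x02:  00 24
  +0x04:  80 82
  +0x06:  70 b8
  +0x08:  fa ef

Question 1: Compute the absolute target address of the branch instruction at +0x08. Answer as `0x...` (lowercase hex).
0x5cd0

@+08  little-endian(fa ef) = 0xeffa
  opcode bits[15:12]=0xe: je/J
  imm: (w>>0)&0xfff=0xffa (s12→-6) → $-6
  target = base 0x5ccc + off 0x08 + 2 + imm -6 = 0x5cd0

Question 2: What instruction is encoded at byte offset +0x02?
off 0x02: read 00 24 as little → 0x2400
  opcode bits[15:12]=0x2: inc/R
  rd: (w>>8)&0xf=0x4 → e

inc e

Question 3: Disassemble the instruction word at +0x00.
@+00  little-endian(21 95) = 0x9521
  opcode bits[15:12]=0x9: adi/RI
  [11:8] rd=5 = h
  [7:0] imm=33 = $33

adi h, $33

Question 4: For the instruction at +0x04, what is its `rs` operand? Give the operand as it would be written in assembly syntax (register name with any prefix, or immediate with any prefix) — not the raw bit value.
+0x04: 80 82 ⇒ word 0x8280 (little)
  opcode bits[15:12]=0x8: shl/RR
  rd@[11:8]=0x2 ⇒ c
  rs@[7:4]=0x8 ⇒ w

w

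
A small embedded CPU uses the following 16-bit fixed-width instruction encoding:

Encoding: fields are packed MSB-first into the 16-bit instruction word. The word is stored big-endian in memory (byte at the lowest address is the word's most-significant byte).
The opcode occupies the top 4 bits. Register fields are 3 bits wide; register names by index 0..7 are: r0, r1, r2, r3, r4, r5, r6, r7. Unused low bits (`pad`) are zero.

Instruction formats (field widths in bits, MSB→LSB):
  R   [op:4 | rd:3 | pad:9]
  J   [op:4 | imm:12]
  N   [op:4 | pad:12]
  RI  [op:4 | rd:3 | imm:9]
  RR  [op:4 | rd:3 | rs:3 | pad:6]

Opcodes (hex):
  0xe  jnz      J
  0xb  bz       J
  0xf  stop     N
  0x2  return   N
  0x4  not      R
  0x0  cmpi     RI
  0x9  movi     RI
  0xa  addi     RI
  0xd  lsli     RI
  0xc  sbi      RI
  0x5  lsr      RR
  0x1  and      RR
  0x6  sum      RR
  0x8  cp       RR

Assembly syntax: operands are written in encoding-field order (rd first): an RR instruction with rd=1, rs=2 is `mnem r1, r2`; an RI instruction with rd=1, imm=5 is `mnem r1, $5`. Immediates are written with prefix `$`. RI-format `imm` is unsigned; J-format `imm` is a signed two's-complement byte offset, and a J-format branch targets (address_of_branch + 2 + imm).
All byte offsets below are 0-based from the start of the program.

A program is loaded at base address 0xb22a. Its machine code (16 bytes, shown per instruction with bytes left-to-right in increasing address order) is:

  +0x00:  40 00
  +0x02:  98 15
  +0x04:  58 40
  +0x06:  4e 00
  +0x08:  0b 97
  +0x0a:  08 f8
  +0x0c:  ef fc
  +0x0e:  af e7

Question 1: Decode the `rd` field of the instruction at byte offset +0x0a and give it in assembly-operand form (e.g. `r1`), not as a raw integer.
+0x0a: 08 f8 ⇒ word 0x08f8 (big)
  op=0x08f8>>12=0x0 ⇒ cmpi (RI)
  [11:9] rd=4 = r4
  [8:0] imm=248 = $248

r4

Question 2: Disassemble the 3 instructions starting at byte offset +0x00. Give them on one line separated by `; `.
not r0; movi r4, $21; lsr r4, r1

+0x00: 40 00 ⇒ word 0x4000 (big)
  top 4b → 0x4 → not [R]
  rd: (w>>9)&0x7=0x0 → r0
+0x02: 98 15 ⇒ word 0x9815 (big)
  top 4b → 0x9 → movi [RI]
  rd: (w>>9)&0x7=0x4 → r4
  imm: (w>>0)&0x1ff=0x15 → $21
+0x04: 58 40 ⇒ word 0x5840 (big)
  top 4b → 0x5 → lsr [RR]
  rd: (w>>9)&0x7=0x4 → r4
  rs: (w>>6)&0x7=0x1 → r1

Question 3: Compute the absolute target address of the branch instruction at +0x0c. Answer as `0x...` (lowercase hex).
off 0x0c: read ef fc as big → 0xeffc
  top 4b → 0xe → jnz [J]
  imm: (w>>0)&0xfff=0xffc (s12→-4) → $-4
  target = base 0xb22a + off 0x0c + 2 + imm -4 = 0xb234

0xb234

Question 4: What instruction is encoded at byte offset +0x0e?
addi r7, $487

+0x0e: af e7 ⇒ word 0xafe7 (big)
  opcode bits[15:12]=0xa: addi/RI
  rd@[11:9]=0x7 ⇒ r7
  imm@[8:0]=0x1e7 ⇒ $487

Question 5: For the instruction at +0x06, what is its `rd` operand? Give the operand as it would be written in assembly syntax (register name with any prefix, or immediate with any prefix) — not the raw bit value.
+0x06: 4e 00 ⇒ word 0x4e00 (big)
  opcode bits[15:12]=0x4: not/R
  [11:9] rd=7 = r7

r7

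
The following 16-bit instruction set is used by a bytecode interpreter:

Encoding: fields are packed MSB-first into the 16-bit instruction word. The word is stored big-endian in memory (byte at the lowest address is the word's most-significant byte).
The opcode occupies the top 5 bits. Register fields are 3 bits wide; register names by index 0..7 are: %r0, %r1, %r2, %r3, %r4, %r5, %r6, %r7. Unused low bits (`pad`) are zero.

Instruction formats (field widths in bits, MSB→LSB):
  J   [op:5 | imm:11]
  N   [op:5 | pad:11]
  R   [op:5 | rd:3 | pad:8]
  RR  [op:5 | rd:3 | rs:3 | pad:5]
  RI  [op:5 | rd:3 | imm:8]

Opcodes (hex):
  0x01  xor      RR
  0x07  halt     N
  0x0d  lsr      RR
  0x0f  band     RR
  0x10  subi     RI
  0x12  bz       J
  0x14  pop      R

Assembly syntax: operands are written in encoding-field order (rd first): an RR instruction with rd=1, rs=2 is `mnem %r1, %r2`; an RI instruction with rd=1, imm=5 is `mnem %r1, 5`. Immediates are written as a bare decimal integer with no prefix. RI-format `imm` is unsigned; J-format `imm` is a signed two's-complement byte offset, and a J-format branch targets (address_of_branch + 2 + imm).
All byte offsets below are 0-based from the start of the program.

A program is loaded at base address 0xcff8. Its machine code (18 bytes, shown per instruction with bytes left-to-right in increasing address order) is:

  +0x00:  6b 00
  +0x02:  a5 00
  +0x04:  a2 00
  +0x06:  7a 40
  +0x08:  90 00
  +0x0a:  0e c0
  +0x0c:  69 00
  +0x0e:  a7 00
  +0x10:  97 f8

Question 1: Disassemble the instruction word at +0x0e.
off 0x0e: read a7 00 as big → 0xa700
  op=0xa700>>11=0x14 ⇒ pop (R)
  [10:8] rd=7 = %r7

pop %r7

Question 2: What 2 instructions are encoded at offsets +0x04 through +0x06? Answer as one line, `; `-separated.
pop %r2; band %r2, %r2

+0x04: a2 00 ⇒ word 0xa200 (big)
  op=0xa200>>11=0x14 ⇒ pop (R)
  rd@[10:8]=0x2 ⇒ %r2
+0x06: 7a 40 ⇒ word 0x7a40 (big)
  op=0x7a40>>11=0xf ⇒ band (RR)
  rd@[10:8]=0x2 ⇒ %r2
  rs@[7:5]=0x2 ⇒ %r2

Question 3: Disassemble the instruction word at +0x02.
pop %r5

@+02  big-endian(a5 00) = 0xa500
  op=0xa500>>11=0x14 ⇒ pop (R)
  rd: (w>>8)&0x7=0x5 → %r5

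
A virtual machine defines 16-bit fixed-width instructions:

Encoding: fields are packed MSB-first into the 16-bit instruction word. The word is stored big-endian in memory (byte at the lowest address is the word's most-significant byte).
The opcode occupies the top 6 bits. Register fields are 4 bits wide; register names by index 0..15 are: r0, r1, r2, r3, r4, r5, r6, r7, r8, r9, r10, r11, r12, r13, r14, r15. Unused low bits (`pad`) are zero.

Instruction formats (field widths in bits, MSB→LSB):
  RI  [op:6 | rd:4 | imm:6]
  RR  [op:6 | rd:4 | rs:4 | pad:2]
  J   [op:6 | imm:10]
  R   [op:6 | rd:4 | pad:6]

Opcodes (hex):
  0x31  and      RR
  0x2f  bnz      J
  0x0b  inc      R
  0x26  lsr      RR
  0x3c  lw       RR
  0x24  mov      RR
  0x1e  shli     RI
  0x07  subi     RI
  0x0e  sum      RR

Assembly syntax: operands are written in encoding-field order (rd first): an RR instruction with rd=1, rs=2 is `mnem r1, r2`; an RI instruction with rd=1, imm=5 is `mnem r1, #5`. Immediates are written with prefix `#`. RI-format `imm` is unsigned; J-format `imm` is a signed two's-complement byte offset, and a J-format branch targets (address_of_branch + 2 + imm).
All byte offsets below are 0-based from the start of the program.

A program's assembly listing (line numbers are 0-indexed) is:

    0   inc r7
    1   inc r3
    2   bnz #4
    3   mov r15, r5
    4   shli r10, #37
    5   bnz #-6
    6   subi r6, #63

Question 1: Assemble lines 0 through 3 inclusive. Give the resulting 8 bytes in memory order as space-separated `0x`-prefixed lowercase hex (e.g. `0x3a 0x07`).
L0: inc op=0xb:6|rd=7:4|pad=0:6 ⇒ 0x2dc0 ⇒ big 2d c0
L1: inc op=0xb:6|rd=3:4|pad=0:6 ⇒ 0x2cc0 ⇒ big 2c c0
L2: bnz op=0x2f:6|imm=4:10 ⇒ 0xbc04 ⇒ big bc 04
L3: mov op=0x24:6|rd=15:4|rs=5:4|pad=0:2 ⇒ 0x93d4 ⇒ big 93 d4

0x2d 0xc0 0x2c 0xc0 0xbc 0x04 0x93 0xd4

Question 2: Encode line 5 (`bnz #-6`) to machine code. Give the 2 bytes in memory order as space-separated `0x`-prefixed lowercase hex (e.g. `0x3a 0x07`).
5. bnz fields op=0x2f:6|imm=-6:10 → word bffah → bf fa

0xbf 0xfa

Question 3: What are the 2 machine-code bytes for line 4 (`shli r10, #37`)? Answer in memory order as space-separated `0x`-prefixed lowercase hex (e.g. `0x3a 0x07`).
0x7a 0xa5

L4: shli op=0x1e:6|rd=10:4|imm=37:6 ⇒ 0x7aa5 ⇒ big 7a a5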